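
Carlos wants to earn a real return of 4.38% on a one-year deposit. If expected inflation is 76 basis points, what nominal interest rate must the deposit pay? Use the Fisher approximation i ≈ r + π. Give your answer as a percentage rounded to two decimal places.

5.14%

i ≈ r + π = 4.38% + 0.76% = 5.14%.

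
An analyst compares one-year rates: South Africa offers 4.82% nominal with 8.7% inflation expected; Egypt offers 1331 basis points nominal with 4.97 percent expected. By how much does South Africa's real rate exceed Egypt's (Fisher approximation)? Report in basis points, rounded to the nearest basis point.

South Africa: 4.82% − 8.7% = -3.880%
Egypt: 13.31% − 4.97% = 8.340%
Differential = -12.220% → -1222 basis points.

-1222 basis points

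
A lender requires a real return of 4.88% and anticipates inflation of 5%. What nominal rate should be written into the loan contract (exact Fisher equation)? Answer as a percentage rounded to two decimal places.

(1 + i) = (1 + r)(1 + π) = 1.04880 × 1.05000 = 1.10124
i = 1.10124 − 1, so the required nominal rate is 10.12%.

10.12%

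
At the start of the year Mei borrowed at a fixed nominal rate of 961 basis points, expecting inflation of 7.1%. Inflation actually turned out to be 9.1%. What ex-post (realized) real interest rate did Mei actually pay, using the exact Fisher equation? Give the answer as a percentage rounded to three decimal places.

Ex-post: (1 + 0.0961)/(1 + 0.0910) − 1 = 0.46746%
So the realized real rate is 0.467%.

0.467%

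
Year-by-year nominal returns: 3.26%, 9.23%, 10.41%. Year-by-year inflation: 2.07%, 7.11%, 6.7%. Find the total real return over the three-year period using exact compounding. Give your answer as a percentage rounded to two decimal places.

Compound the nominal returns: 1.0326 × 1.0923 × 1.1041 = 1.245324.
Compound inflation: 1.0207 × 1.0711 × 1.0670 = 1.166521.
Deflate: 1.245324 / 1.166521 = 1.067554.
Total real return = 1.067554 − 1 → 6.76%.

6.76%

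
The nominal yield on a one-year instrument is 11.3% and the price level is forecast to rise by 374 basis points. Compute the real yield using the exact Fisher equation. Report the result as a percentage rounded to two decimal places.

7.29%

1 + r = 1.11300 / 1.03740 = 1.072874
r = 1.072874 − 1 = 7.2874%, i.e. 7.29%.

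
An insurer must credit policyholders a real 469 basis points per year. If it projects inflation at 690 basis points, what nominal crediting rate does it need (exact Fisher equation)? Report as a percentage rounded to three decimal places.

11.914%

(1 + i) = (1 + r)(1 + π) = 1.04690 × 1.06900 = 1.1191361
i = 1.1191361 − 1, so the required nominal rate is 11.914%.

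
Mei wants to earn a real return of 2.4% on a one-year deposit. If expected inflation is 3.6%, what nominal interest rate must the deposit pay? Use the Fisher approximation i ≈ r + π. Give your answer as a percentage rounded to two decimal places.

6.00%

i ≈ r + π = 2.4% + 3.6% = 6.00%.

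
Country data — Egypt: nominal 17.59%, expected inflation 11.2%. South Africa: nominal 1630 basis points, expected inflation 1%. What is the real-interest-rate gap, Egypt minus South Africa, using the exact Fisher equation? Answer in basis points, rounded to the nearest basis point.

Egypt: (1 + 0.1759)/(1 + 0.1120) − 1 = 5.7464%
South Africa: (1 + 0.1630)/(1 + 0.0100) − 1 = 15.1485%
Differential = 5.7464% − 15.1485% = -9.4021% → -940 basis points.

-940 basis points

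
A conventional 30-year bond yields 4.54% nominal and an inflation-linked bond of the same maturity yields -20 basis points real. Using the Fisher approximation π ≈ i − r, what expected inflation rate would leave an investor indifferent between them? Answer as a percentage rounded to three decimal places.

4.740%

π ≈ i − r = 4.54% − (-0.2%) → 4.740%.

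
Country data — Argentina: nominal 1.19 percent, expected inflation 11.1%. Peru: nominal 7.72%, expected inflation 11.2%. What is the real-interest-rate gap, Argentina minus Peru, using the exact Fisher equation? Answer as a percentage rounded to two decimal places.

Argentina: (1 + 0.0119)/(1 + 0.1110) − 1 = -8.9199%
Peru: (1 + 0.0772)/(1 + 0.1120) − 1 = -3.1295%
Differential = -8.9199% − (-3.1295%) = -5.7904% → -5.79%.

-5.79%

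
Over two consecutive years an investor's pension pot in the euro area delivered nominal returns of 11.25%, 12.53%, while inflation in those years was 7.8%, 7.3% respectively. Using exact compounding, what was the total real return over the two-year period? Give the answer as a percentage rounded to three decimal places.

8.231%

Compound the nominal returns: 1.1125 × 1.1253 = 1.2518963.
Compound inflation: 1.0780 × 1.0730 = 1.1566940.
Deflate: 1.2518963 / 1.1566940 = 1.0823055.
Total real return = 1.0823055 − 1 → 8.231%.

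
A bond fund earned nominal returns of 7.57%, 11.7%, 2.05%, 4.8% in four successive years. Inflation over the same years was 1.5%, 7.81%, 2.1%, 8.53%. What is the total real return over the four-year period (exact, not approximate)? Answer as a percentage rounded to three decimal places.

5.979%

Nominal growth factor = 1.0757 × 1.1170 × 1.0205 × 1.0480 = 1.285046
Price-level growth factor = 1.0150 × 1.0781 × 1.0210 × 1.0853 = 1.212553
Real growth factor = 1.285046 / 1.212553 = 1.059786
Total real return = 1.059786 − 1 → 5.979%.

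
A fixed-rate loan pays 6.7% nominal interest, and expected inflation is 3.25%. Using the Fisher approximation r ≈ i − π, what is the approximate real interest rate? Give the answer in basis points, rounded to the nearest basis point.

r ≈ i − π = 6.7% − 3.25% = 345 basis points.

345 basis points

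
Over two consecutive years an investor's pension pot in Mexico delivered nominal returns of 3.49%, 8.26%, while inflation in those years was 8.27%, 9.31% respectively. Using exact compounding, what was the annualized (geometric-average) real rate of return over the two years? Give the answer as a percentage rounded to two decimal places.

Compound the nominal returns: 1.0349 × 1.0826 = 1.12038274.
Compound inflation: 1.0827 × 1.0931 = 1.18349937.
Deflate: 1.12038274 / 1.18349937 = 0.94666949.
Annualized real rate = 0.94666949^(1/2) − 1 = -2.7031% → -2.70%.

-2.70%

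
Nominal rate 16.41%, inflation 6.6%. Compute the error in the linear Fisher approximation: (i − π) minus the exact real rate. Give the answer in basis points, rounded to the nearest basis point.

61 basis points

Approximate: r ≈ 16.410% − 6.600% = 9.8100%
Exact: (1 + 0.1641)/(1 + 0.0660) − 1 = 9.2026%
Error = 9.8100% − 9.2026% = 0.6074% → 61 basis points.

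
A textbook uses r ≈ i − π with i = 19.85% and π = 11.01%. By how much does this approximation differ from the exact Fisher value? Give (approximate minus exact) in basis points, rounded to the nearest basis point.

88 basis points

Approximate: r ≈ 19.850% − 11.010% = 8.8400%
Exact: (1 + 0.1985)/(1 + 0.1101) − 1 = 7.9632%
Error = 8.8400% − 7.9632% = 0.8768% → 88 basis points.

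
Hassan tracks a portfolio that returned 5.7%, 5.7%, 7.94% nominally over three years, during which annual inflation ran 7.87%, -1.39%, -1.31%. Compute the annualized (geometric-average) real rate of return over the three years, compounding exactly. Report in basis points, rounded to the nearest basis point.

Compound the nominal returns: 1.0570 × 1.0570 × 1.0794 = 1.20595857.
Compound inflation: 1.0787 × 0.9861 × 0.9869 = 1.04977152.
Deflate: 1.20595857 / 1.04977152 = 1.14878195.
Annualized real rate = 1.14878195^(1/3) − 1 = 4.7320% → 473 basis points.

473 basis points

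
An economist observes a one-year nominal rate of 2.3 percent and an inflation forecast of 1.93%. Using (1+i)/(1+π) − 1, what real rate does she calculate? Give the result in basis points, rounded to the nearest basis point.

1 + r = 1.02300 / 1.01930 = 1.003630
r = 1.003630 − 1 = 0.3630%, i.e. 36 basis points.

36 basis points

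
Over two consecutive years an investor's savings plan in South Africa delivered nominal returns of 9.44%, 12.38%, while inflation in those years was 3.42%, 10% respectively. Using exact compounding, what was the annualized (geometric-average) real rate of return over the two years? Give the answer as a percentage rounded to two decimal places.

3.98%

Compound the nominal returns: 1.0944 × 1.1238 = 1.22988672.
Compound inflation: 1.0342 × 1.1000 = 1.13762000.
Deflate: 1.22988672 / 1.13762000 = 1.08110504.
Annualized real rate = 1.08110504^(1/2) − 1 = 3.9762% → 3.98%.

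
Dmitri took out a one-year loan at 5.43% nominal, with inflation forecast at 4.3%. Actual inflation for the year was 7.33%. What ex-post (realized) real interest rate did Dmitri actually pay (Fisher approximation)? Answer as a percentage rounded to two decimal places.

-1.90%

Ex-post: 5.43% − 7.33% = -1.900%
So the realized real rate is -1.90%.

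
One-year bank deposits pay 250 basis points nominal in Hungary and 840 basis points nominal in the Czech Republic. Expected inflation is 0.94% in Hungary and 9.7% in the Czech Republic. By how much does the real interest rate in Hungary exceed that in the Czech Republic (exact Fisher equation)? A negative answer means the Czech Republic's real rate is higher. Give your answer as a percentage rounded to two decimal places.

2.73%

Hungary: (1 + 0.0250)/(1 + 0.0094) − 1 = 1.5455%
The Czech Republic: (1 + 0.0840)/(1 + 0.0970) − 1 = -1.1851%
Differential = 1.5455% − (-1.1851%) = 2.7305% → 2.73%.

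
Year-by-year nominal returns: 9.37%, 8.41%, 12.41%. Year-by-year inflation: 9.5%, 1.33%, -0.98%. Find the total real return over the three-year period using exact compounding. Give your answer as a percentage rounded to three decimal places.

21.310%

Compound the nominal returns: 1.0937 × 1.0841 × 1.1241 = 1.332823.
Compound inflation: 1.0950 × 1.0133 × 0.9902 = 1.098690.
Deflate: 1.332823 / 1.098690 = 1.213102.
Total real return = 1.213102 − 1 → 21.310%.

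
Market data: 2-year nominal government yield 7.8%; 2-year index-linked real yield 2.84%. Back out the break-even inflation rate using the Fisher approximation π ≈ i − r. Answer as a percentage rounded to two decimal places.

4.96%

π ≈ i − r = 7.8% − 2.84% → 4.96%.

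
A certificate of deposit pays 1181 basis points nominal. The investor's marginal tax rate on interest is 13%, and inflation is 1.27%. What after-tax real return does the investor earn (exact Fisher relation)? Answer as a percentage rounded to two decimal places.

After-tax nominal return = 11.81% × (1 − 0.13) = 10.2747%.
1 + r = 1.102747 / 1.01270 = 1.088918
After-tax real rate = 1.088918 − 1 → 8.89%.

8.89%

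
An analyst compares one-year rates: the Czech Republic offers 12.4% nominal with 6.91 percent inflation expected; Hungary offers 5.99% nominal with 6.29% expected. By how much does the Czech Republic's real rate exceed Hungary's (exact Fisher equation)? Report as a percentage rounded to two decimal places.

The Czech Republic: (1 + 0.1240)/(1 + 0.0691) − 1 = 5.1352%
Hungary: (1 + 0.0599)/(1 + 0.0629) − 1 = -0.2822%
Differential = 5.1352% − (-0.2822%) = 5.4174% → 5.42%.

5.42%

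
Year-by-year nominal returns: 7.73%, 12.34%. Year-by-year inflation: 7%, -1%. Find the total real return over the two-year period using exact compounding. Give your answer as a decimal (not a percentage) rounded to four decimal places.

0.1425

Nominal growth factor = 1.0773 × 1.1234 = 1.210239
Price-level growth factor = 1.0700 × 0.9900 = 1.059300
Real growth factor = 1.210239 / 1.059300 = 1.142489
Total real return = 1.142489 − 1 → 0.1425.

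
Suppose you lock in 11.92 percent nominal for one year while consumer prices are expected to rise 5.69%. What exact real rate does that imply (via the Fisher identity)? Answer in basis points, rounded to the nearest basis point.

589 basis points

By the Fisher identity, 1 + r = (1 + i)/(1 + π).
1 + r = 1.11920 / 1.05690 = 1.058946
r = 1.058946 − 1 = 5.8946%, i.e. 589 basis points.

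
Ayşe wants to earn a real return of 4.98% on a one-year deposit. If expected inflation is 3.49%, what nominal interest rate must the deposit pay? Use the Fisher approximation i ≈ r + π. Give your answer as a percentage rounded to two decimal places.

i ≈ r + π = 4.98% + 3.49% = 8.47%.

8.47%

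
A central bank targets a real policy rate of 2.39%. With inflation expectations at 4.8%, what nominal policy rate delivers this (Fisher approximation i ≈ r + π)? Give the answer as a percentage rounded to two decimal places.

7.19%

i ≈ r + π = 2.39% + 4.8% = 7.19%.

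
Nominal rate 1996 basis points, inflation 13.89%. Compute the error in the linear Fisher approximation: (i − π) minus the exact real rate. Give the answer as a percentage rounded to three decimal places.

Approximate: r ≈ 19.960% − 13.890% = 6.0700%
Exact: (1 + 0.1996)/(1 + 0.1389) − 1 = 5.3297%
Error = 6.0700% − 5.3297% = 0.7403% → 0.740%.

0.740%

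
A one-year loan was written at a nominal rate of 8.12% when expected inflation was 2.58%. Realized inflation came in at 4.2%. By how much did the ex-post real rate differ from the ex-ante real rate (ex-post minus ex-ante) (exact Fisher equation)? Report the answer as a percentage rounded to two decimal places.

Ex-ante: (1 + 0.0812)/(1 + 0.0258) − 1 = 5.4007%
Ex-post: (1 + 0.0812)/(1 + 0.0420) − 1 = 3.7620%
Difference (ex-post − ex-ante) = -1.6387% → -1.64%.

-1.64%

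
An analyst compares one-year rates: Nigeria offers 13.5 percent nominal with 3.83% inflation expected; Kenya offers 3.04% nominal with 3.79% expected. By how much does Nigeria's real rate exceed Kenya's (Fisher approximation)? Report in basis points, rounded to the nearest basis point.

1042 basis points

Nigeria: 13.5% − 3.83% = 9.670%
Kenya: 3.04% − 3.79% = -0.750%
Differential = 10.420% → 1042 basis points.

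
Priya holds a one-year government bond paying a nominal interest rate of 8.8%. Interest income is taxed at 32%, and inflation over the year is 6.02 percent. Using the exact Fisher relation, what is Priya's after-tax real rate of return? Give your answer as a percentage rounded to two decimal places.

-0.03%

After-tax nominal return = 8.8% × (1 − 0.32) = 5.9840%.
1 + r = 1.05984 / 1.06020 = 0.999660
After-tax real rate = 0.999660 − 1 → -0.03%.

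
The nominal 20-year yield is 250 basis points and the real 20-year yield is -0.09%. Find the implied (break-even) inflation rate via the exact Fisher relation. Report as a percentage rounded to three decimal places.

2.592%

(1 + π) = (1 + i)/(1 + r) = 1.02500 / 0.99910 = 1.025923
Break-even inflation = 1.025923 − 1 → 2.592%.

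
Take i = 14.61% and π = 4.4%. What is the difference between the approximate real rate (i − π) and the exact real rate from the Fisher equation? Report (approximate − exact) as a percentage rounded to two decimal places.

Approximate: r ≈ 14.610% − 4.400% = 10.2100%
Exact: (1 + 0.1461)/(1 + 0.0440) − 1 = 9.7797%
Error = 10.2100% − 9.7797% = 0.4303% → 0.43%.

0.43%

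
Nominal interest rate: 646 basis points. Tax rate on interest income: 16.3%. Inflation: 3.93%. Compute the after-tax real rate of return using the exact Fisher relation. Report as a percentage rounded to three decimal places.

After-tax nominal return = 6.46% × (1 − 0.163) = 5.40702%.
1 + r = 1.0540702 / 1.03930 = 1.014212
After-tax real rate = 1.014212 − 1 → 1.421%.

1.421%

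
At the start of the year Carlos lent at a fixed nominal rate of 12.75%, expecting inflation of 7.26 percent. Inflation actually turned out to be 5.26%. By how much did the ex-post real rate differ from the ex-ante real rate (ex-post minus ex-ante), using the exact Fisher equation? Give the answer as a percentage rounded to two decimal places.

Ex-ante: (1 + 0.1275)/(1 + 0.0726) − 1 = 5.1184%
Ex-post: (1 + 0.1275)/(1 + 0.0526) − 1 = 7.1157%
Difference (ex-post − ex-ante) = 1.9973% → 2.00%.

2.00%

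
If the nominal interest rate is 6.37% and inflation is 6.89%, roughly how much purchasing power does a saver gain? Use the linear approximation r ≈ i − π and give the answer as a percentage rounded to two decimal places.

-0.52%

r ≈ i − π = 6.37% − 6.89% = -0.52%.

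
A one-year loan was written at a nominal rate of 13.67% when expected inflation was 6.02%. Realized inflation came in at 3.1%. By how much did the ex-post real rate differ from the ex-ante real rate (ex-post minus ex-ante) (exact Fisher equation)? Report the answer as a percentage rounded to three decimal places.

Ex-ante: (1 + 0.1367)/(1 + 0.0602) − 1 = 7.2156%
Ex-post: (1 + 0.1367)/(1 + 0.0310) − 1 = 10.2522%
Difference (ex-post − ex-ante) = 3.0366% → 3.037%.

3.037%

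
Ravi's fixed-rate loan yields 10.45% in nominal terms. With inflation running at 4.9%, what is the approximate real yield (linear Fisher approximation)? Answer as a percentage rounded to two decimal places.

r ≈ i − π = 10.45% − 4.9% = 5.55%.

5.55%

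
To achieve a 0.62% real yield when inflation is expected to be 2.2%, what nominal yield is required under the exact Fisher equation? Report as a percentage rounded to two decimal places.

(1 + i) = (1 + r)(1 + π) = 1.00620 × 1.02200 = 1.0283364
i = 1.0283364 − 1, so the required nominal rate is 2.83%.

2.83%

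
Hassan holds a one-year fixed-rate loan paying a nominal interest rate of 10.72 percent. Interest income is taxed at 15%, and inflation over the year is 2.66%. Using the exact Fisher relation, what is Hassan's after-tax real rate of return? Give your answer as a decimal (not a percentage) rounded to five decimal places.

After-tax nominal return = 10.72% × (1 − 0.15) = 9.1120%.
1 + r = 1.09112 / 1.02660 = 1.062848
After-tax real rate = 1.062848 − 1 → 0.06285.

0.06285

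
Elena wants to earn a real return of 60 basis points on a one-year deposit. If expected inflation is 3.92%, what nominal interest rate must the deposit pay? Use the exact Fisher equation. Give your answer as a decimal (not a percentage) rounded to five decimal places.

0.04544

(1 + i) = (1 + r)(1 + π) = 1.00600 × 1.03920 = 1.0454352
i = 1.0454352 − 1, so the required nominal rate is 0.04544.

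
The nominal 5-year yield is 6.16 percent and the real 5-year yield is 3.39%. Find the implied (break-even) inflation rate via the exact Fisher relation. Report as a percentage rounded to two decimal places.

(1 + π) = (1 + i)/(1 + r) = 1.06160 / 1.03390 = 1.026792
Break-even inflation = 1.026792 − 1 → 2.68%.

2.68%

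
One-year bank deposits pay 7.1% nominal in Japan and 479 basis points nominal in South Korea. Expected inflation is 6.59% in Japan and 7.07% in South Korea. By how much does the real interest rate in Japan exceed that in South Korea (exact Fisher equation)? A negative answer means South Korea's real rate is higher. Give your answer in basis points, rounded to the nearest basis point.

261 basis points

Japan: (1 + 0.0710)/(1 + 0.0659) − 1 = 0.4785%
South Korea: (1 + 0.0479)/(1 + 0.0707) − 1 = -2.1294%
Differential = 0.4785% − (-2.1294%) = 2.6079% → 261 basis points.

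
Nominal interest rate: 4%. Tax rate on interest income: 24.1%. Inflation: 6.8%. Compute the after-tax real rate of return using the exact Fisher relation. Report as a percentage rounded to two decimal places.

After-tax nominal return = 4% × (1 − 0.241) = 3.0360%.
1 + r = 1.03036 / 1.06800 = 0.964757
After-tax real rate = 0.964757 − 1 → -3.52%.

-3.52%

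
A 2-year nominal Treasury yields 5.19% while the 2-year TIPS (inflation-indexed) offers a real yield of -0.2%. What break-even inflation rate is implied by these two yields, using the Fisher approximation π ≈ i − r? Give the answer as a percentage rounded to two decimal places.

π ≈ i − r = 5.19% − (-0.2%) → 5.39%.

5.39%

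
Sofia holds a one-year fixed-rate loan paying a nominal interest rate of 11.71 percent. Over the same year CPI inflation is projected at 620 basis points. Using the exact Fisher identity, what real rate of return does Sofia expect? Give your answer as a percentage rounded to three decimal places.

By the Fisher identity, 1 + r = (1 + i)/(1 + π).
1 + r = 1.11710 / 1.06200 = 1.051883
r = 1.051883 − 1 = 5.1883%, i.e. 5.188%.

5.188%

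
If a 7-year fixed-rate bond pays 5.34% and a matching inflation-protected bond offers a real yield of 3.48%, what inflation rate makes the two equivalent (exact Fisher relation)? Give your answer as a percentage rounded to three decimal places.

1.797%

(1 + π) = (1 + i)/(1 + r) = 1.05340 / 1.03480 = 1.017974
Break-even inflation = 1.017974 − 1 → 1.797%.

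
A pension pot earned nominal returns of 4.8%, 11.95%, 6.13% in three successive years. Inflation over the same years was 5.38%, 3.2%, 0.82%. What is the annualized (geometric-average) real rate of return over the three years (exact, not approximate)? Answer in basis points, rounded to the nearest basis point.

Nominal growth factor = 1.0480 × 1.1195 × 1.0613 = 1.24515537
Price-level growth factor = 1.0538 × 1.0320 × 1.0082 = 1.09643928
Real growth factor = 1.24515537 / 1.09643928 = 1.13563550
Annualized real rate = 1.13563550^(1/3) − 1 = 4.3309% → 433 basis points.

433 basis points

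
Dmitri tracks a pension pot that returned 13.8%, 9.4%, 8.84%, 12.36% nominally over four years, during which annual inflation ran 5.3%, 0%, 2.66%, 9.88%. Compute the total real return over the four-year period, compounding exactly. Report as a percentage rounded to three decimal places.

28.177%

Nominal growth factor = 1.1380 × 1.0940 × 1.0884 × 1.1236 = 1.522509
Price-level growth factor = 1.0530 × 1.0000 × 1.0266 × 1.0988 = 1.187814
Real growth factor = 1.522509 / 1.187814 = 1.281774
Total real return = 1.281774 − 1 → 28.177%.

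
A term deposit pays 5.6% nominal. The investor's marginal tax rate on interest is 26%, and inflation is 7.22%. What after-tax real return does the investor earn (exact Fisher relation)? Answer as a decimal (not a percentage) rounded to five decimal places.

-0.02869

After-tax nominal return = 5.6% × (1 − 0.26) = 4.1440%.
1 + r = 1.04144 / 1.07220 = 0.971311
After-tax real rate = 0.971311 − 1 → -0.02869.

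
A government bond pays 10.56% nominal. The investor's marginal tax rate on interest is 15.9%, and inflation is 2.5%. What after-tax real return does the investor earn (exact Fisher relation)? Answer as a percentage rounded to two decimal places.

6.23%

After-tax nominal return = 10.56% × (1 − 0.159) = 8.88096%.
1 + r = 1.0888096 / 1.02500 = 1.062253
After-tax real rate = 1.062253 − 1 → 6.23%.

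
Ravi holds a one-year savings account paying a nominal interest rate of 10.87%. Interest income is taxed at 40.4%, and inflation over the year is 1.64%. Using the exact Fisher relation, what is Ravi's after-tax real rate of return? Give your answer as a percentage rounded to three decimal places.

After-tax nominal return = 10.87% × (1 − 0.404) = 6.47852%.
1 + r = 1.0647852 / 1.01640 = 1.047604
After-tax real rate = 1.047604 − 1 → 4.760%.

4.760%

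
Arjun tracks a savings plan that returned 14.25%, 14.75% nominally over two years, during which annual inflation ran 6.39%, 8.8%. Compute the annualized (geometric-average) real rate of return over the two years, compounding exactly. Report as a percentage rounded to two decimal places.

Nominal growth factor = 1.1425 × 1.1475 = 1.31101875
Price-level growth factor = 1.0639 × 1.0880 = 1.15752320
Real growth factor = 1.31101875 / 1.15752320 = 1.13260689
Annualized real rate = 1.13260689^(1/2) − 1 = 6.4240% → 6.42%.

6.42%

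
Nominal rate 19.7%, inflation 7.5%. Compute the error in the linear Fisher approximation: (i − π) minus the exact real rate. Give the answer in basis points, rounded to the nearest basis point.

85 basis points

Approximate: r ≈ 19.700% − 7.500% = 12.2000%
Exact: (1 + 0.1970)/(1 + 0.0750) − 1 = 11.3488%
Error = 12.2000% − 11.3488% = 0.8512% → 85 basis points.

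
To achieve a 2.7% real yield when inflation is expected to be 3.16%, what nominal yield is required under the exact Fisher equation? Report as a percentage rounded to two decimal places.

(1 + i) = (1 + r)(1 + π) = 1.02700 × 1.03160 = 1.0594532
i = 1.0594532 − 1, so the required nominal rate is 5.95%.

5.95%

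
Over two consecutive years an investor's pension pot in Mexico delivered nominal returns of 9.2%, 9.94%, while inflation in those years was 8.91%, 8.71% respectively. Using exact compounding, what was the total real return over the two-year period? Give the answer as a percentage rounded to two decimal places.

1.40%

Nominal growth factor = 1.0920 × 1.0994 = 1.200545
Price-level growth factor = 1.0891 × 1.0871 = 1.183961
Real growth factor = 1.200545 / 1.183961 = 1.014007
Total real return = 1.014007 − 1 → 1.40%.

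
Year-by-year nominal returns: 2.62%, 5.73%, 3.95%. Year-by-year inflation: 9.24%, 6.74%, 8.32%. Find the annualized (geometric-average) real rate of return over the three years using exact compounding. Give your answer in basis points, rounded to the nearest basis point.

Compound the nominal returns: 1.0262 × 1.0573 × 1.0395 = 1.12785881.
Compound inflation: 1.0924 × 1.0674 × 1.0832 = 1.26304127.
Deflate: 1.12785881 / 1.26304127 = 0.89297067.
Annualized real rate = 0.89297067^(1/3) − 1 = -3.7031% → -370 basis points.

-370 basis points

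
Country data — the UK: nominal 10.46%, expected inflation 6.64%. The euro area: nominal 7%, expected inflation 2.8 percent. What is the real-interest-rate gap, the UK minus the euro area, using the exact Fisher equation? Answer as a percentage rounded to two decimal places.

-0.50%

The UK: (1 + 0.1046)/(1 + 0.0664) − 1 = 3.5821%
The euro area: (1 + 0.0700)/(1 + 0.0280) − 1 = 4.0856%
Differential = 3.5821% − 4.0856% = -0.5035% → -0.50%.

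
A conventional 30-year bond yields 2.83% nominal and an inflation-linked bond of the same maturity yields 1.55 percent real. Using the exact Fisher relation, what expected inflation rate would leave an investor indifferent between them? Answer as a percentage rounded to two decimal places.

1.26%

(1 + π) = (1 + i)/(1 + r) = 1.02830 / 1.01550 = 1.012605
Break-even inflation = 1.012605 − 1 → 1.26%.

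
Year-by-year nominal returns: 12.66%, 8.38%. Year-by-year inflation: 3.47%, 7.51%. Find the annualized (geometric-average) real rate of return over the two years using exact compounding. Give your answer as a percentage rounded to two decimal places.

Nominal growth factor = 1.1266 × 1.0838 = 1.22100908
Price-level growth factor = 1.0347 × 1.0751 = 1.11240597
Real growth factor = 1.22100908 / 1.11240597 = 1.09762902
Annualized real rate = 1.09762902^(1/2) − 1 = 4.7678% → 4.77%.

4.77%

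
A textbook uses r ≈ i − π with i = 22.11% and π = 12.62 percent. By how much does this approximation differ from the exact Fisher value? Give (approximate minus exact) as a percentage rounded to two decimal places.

Approximate: r ≈ 22.110% − 12.620% = 9.4900%
Exact: (1 + 0.2211)/(1 + 0.1262) − 1 = 8.4266%
Error = 9.4900% − 8.4266% = 1.0634% → 1.06%.

1.06%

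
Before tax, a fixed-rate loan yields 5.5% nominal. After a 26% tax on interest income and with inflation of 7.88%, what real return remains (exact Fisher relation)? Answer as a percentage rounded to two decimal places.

-3.53%

After-tax nominal return = 5.5% × (1 − 0.26) = 4.0700%.
1 + r = 1.04070 / 1.07880 = 0.964683
After-tax real rate = 0.964683 − 1 → -3.53%.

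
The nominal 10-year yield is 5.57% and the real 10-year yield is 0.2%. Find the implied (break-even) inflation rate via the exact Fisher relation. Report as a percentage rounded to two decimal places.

5.36%

(1 + π) = (1 + i)/(1 + r) = 1.05570 / 1.00200 = 1.053593
Break-even inflation = 1.053593 − 1 → 5.36%.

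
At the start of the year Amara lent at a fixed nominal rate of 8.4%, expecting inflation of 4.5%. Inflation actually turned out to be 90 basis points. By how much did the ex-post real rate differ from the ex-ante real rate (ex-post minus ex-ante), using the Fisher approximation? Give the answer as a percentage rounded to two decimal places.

Ex-ante: 8.4% − 4.5% = 3.900%
Ex-post: 8.4% − 0.9% = 7.500%
Difference (ex-post − ex-ante) = 3.6000% → 3.60%.

3.60%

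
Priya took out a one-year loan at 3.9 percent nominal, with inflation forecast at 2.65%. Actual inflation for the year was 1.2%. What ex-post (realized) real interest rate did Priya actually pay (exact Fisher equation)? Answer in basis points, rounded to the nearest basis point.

267 basis points

Ex-post: (1 + 0.0390)/(1 + 0.0120) − 1 = 2.6680%
So the realized real rate is 267 basis points.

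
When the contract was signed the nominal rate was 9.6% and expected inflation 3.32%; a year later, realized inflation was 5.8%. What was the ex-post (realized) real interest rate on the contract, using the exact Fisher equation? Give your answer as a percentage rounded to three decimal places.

3.592%

Ex-post: (1 + 0.0960)/(1 + 0.0580) − 1 = 3.5917%
So the realized real rate is 3.592%.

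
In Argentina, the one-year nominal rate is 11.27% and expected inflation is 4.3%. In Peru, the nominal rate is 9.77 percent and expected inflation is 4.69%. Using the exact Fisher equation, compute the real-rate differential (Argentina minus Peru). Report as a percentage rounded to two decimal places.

Argentina: (1 + 0.1127)/(1 + 0.0430) − 1 = 6.6826%
Peru: (1 + 0.0977)/(1 + 0.0469) − 1 = 4.8524%
Differential = 6.6826% − 4.8524% = 1.8302% → 1.83%.

1.83%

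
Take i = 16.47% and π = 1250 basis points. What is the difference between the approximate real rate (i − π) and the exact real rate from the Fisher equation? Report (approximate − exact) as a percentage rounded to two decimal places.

Approximate: r ≈ 16.470% − 12.500% = 3.9700%
Exact: (1 + 0.1647)/(1 + 0.1250) − 1 = 3.5289%
Error = 3.9700% − 3.5289% = 0.4411% → 0.44%.

0.44%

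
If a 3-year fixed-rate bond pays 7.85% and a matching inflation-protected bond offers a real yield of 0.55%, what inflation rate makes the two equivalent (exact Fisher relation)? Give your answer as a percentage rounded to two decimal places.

(1 + π) = (1 + i)/(1 + r) = 1.07850 / 1.00550 = 1.072601
Break-even inflation = 1.072601 − 1 → 7.26%.

7.26%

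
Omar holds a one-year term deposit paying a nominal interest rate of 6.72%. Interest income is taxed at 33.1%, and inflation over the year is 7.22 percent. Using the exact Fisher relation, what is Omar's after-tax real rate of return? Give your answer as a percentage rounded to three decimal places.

After-tax nominal return = 6.72% × (1 − 0.331) = 4.49568%.
1 + r = 1.0449568 / 1.07220 = 0.974591
After-tax real rate = 0.974591 − 1 → -2.541%.

-2.541%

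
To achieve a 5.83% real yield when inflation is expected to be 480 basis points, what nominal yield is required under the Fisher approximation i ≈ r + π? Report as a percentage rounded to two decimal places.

10.63%

i ≈ r + π = 5.83% + 4.8% = 10.63%.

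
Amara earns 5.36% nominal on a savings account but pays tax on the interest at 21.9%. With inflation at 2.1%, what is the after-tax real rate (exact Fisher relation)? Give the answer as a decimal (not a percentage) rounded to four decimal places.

After-tax nominal return = 5.36% × (1 − 0.219) = 4.18616%.
1 + r = 1.0418616 / 1.02100 = 1.020433
After-tax real rate = 1.020433 − 1 → 0.0204.

0.0204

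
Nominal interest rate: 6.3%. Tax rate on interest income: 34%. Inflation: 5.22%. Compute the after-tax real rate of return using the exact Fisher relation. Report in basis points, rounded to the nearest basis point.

-101 basis points

After-tax nominal return = 6.3% × (1 − 0.34) = 4.1580%.
1 + r = 1.04158 / 1.05220 = 0.989907
After-tax real rate = 0.989907 − 1 → -101 basis points.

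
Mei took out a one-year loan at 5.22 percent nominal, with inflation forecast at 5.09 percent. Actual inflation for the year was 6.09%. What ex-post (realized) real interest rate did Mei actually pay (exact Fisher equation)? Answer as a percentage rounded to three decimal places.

Ex-post: (1 + 0.0522)/(1 + 0.0609) − 1 = -0.8201%
So the realized real rate is -0.820%.

-0.820%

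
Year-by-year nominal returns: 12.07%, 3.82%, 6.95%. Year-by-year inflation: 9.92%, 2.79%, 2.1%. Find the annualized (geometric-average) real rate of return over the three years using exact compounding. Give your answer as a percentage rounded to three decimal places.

Compound the nominal returns: 1.1207 × 1.0382 × 1.0695 = 1.24437474.
Compound inflation: 1.0992 × 1.0279 × 1.0210 = 1.15359490.
Deflate: 1.24437474 / 1.15359490 = 1.07869299.
Annualized real rate = 1.07869299^(1/3) − 1 = 2.5572% → 2.557%.

2.557%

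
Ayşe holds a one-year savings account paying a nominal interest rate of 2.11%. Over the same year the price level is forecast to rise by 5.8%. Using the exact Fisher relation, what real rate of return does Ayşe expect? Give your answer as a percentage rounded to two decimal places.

-3.49%

By the Fisher relation, 1 + r = (1 + i)/(1 + π).
1 + r = 1.02110 / 1.05800 = 0.965123
r = 0.965123 − 1 = -3.4877%, i.e. -3.49%.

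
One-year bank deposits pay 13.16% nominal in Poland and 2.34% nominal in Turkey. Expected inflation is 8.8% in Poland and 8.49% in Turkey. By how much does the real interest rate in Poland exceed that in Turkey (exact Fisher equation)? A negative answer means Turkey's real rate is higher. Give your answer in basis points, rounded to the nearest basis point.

Poland: (1 + 0.1316)/(1 + 0.0880) − 1 = 4.0074%
Turkey: (1 + 0.0234)/(1 + 0.0849) − 1 = -5.6687%
Differential = 4.0074% − (-5.6687%) = 9.6761% → 968 basis points.

968 basis points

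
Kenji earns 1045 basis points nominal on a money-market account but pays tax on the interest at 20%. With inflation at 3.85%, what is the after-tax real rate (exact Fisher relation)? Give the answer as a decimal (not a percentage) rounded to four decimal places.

0.0434

After-tax nominal return = 10.45% × (1 − 0.2) = 8.3600%.
1 + r = 1.08360 / 1.03850 = 1.043428
After-tax real rate = 1.043428 − 1 → 0.0434.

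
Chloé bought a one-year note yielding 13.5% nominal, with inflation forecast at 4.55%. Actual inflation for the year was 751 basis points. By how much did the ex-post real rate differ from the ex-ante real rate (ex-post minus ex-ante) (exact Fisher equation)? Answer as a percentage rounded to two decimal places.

Ex-ante: (1 + 0.1350)/(1 + 0.0455) − 1 = 8.5605%
Ex-post: (1 + 0.1350)/(1 + 0.0751) − 1 = 5.5716%
Difference (ex-post − ex-ante) = -2.9889% → -2.99%.

-2.99%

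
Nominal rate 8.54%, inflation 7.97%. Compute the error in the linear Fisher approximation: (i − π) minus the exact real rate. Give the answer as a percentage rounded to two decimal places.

0.04%

Approximate: r ≈ 8.540% − 7.970% = 0.5700%
Exact: (1 + 0.0854)/(1 + 0.0797) − 1 = 0.5279%
Error = 0.5700% − 0.5279% = 0.0421% → 0.04%.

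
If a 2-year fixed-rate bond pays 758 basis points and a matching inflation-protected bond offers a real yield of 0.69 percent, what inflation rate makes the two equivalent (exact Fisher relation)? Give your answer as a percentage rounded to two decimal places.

6.84%

(1 + π) = (1 + i)/(1 + r) = 1.07580 / 1.00690 = 1.068428
Break-even inflation = 1.068428 − 1 → 6.84%.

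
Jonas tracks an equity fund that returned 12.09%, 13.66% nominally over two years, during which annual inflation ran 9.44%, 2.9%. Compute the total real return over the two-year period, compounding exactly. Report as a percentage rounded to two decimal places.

13.13%

Compound the nominal returns: 1.1209 × 1.1366 = 1.274015.
Compound inflation: 1.0944 × 1.0290 = 1.126138.
Deflate: 1.274015 / 1.126138 = 1.131314.
Total real return = 1.131314 − 1 → 13.13%.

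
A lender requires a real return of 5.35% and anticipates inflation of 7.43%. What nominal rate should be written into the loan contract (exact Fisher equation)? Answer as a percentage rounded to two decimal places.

(1 + i) = (1 + r)(1 + π) = 1.05350 × 1.07430 = 1.13177505
i = 1.13177505 − 1, so the required nominal rate is 13.18%.

13.18%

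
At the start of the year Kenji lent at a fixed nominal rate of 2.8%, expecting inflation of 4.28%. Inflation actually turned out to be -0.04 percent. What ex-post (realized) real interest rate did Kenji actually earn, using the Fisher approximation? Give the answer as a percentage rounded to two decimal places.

2.84%

Ex-post: 2.8% − (-0.04%) = 2.840%
So the realized real rate is 2.84%.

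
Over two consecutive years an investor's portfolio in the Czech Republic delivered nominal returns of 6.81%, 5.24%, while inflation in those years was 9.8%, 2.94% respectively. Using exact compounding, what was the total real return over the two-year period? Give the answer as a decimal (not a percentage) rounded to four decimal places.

Compound the nominal returns: 1.0681 × 1.0524 = 1.124068.
Compound inflation: 1.0980 × 1.0294 = 1.130281.
Deflate: 1.124068 / 1.130281 = 0.994503.
Total real return = 0.994503 − 1 → -0.0055.

-0.0055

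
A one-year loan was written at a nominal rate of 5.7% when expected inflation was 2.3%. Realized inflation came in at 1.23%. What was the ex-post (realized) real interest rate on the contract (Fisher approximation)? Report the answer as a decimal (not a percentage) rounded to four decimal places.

Ex-post: 5.7% − 1.23% = 4.470%
So the realized real rate is 0.0447.

0.0447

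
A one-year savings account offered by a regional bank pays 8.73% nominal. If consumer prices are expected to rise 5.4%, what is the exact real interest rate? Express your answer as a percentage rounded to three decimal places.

By the Fisher identity, 1 + r = (1 + i)/(1 + π).
1 + r = 1.08730 / 1.05400 = 1.031594
r = 1.031594 − 1 = 3.1594%, i.e. 3.159%.

3.159%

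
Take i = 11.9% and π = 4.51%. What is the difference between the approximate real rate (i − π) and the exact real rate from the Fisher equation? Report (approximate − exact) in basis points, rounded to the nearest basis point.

Approximate: r ≈ 11.900% − 4.510% = 7.3900%
Exact: (1 + 0.1190)/(1 + 0.0451) − 1 = 7.0711%
Error = 7.3900% − 7.0711% = 0.3189% → 32 basis points.

32 basis points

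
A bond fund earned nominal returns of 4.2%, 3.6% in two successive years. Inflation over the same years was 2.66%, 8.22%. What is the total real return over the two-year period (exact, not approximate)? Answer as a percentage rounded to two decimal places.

Nominal growth factor = 1.0420 × 1.0360 = 1.079512
Price-level growth factor = 1.0266 × 1.0822 = 1.110987
Real growth factor = 1.079512 / 1.110987 = 0.971670
Total real return = 0.971670 − 1 → -2.83%.

-2.83%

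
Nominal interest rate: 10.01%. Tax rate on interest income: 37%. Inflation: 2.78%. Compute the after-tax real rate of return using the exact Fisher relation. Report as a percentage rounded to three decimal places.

3.431%

After-tax nominal return = 10.01% × (1 − 0.37) = 6.3063%.
1 + r = 1.063063 / 1.02780 = 1.034309
After-tax real rate = 1.034309 − 1 → 3.431%.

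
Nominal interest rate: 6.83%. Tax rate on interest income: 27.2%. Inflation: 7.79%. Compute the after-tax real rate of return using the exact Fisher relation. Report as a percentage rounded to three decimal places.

After-tax nominal return = 6.83% × (1 − 0.272) = 4.97224%.
1 + r = 1.0497224 / 1.07790 = 0.973859
After-tax real rate = 0.973859 − 1 → -2.614%.

-2.614%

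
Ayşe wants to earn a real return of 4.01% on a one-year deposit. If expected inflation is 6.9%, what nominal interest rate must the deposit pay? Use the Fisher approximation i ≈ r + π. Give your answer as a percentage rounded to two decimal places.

10.91%

i ≈ r + π = 4.01% + 6.9% = 10.91%.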